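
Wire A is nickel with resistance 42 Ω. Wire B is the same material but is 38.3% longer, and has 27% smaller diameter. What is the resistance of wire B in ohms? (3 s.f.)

R ∝ L/d², so R_B/R_A = (1 + 38.3/100) × (1 − 27/100)⁻²
= 1.383 × 1.877 = 2.595
R_B = 2.595 × 42 = 109 Ω

109 Ω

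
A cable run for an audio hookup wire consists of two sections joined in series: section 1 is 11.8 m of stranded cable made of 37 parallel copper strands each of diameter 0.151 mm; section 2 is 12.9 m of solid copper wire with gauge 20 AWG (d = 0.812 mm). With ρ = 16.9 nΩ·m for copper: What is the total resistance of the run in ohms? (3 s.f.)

ρ = 16.9 nΩ·m = 1.69×10^-8 Ω·m
Section 1: A_strand = π(7.5500e-05)² = 1.791e-08 m²; R₁ = ρL/(N·A_s) = (1.69×10^-8)(11.8)/(37×1.791e-08) = 0.301 Ω
Section 2: A = π(0.812/2 mm)² = π(4.0600e-04 m)² = 5.178e-07 m²
R₂ = (1.69×10^-8)(12.9)/(5.178e-07) = 0.421 Ω
R = R₁ + R₂ = 0.722 Ω

0.722 Ω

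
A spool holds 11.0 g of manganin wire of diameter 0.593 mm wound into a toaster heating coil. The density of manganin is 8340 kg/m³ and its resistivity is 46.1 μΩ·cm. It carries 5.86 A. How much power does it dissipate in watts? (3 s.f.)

ρ = 46.1 μΩ·cm = 4.61×10^-7 Ω·m
A = π(d/2)² = π(2.9650e-04 m)² = 2.7618e-07 m²
L = m/(density·A) = 0.011/(8340×2.7618e-07) = 4.776 m
R = ρL/A = (4.61×10^-7)(4.776)/(2.7618e-07) = 7.971 Ω
P = I²R = (5.86)² × 7.971 = 274 W

274 W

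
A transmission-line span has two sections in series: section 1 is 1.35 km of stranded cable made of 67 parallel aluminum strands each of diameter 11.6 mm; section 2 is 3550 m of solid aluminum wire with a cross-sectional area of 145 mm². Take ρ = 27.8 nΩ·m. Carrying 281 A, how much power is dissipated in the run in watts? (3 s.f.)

54200 W

ρ = 27.8 nΩ·m = 2.78×10^-8 Ω·m
Section 1: A_strand = π(5.8000e-03)² = 1.057e-04 m²; R₁ = ρL/(N·A_s) = (2.78×10^-8)(1350)/(67×1.057e-04) = 0.0053 Ω
Section 2: A = 145 mm² = 1.450e-04 m²
R₂ = (2.78×10^-8)(3550)/(1.450e-04) = 0.6806 Ω
R = R₁ + R₂ = 0.6859 Ω
P = I²R = (281)² × 0.6859 = 54200 W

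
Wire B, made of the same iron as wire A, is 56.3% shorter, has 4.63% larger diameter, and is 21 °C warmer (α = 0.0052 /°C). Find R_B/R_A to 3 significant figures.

R ∝ ρL/d² with ρ ∝ (1+αΔT), so R_B/R_A = (1 − 56.3/100) × (1 + 4.63/100)⁻² × (1 + 0.0052×21)
= 0.437 × 0.9135 × 1.109 = 0.443

0.443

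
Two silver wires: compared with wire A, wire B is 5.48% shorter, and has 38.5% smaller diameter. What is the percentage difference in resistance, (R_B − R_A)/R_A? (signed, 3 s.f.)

150%

R ∝ L/d², so R_B/R_A = (1 − 5.48/100) × (1 − 38.5/100)⁻²
= 0.9452 × 2.644 = 2.499
(R_B − R_A)/R_A = 2.499 − 1 = 150%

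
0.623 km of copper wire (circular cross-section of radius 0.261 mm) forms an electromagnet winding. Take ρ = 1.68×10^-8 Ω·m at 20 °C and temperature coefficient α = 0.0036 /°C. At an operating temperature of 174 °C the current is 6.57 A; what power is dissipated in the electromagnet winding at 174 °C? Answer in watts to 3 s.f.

A = πr² = π(2.6100e-04 m)² = 2.140e-07 m²
R₍20₎ = ρL/A = (1.68×10^-8)(623)/(2.140e-07) = 48.91 Ω
R₍174₎ = R₍20₎(1 + αΔT) = 48.91 × (1 + 0.0036×154) = 76.02 Ω
P = I²R = (6.57)² × 76.02 = 3280 W

3280 W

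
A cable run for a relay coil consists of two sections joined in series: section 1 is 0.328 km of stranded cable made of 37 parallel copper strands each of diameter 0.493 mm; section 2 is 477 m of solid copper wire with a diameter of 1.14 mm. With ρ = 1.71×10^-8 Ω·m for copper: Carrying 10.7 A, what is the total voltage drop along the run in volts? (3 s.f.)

Section 1: A_strand = π(2.4650e-04)² = 1.909e-07 m²; R₁ = ρL/(N·A_s) = (1.71×10^-8)(328)/(37×1.909e-07) = 0.7941 Ω
Section 2: A = π(d/2)² = π(5.7000e-04 m)² = 1.021e-06 m²
R₂ = (1.71×10^-8)(477)/(1.021e-06) = 7.991 Ω
R = R₁ + R₂ = 8.785 Ω
V = IR = 10.7 × 8.785 = 94.0 V

94.0 V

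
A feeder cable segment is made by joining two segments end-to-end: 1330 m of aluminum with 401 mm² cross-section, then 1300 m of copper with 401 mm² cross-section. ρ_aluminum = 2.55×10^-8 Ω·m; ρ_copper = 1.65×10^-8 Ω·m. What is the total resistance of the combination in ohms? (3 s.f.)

0.138 Ω

Segment 1: A = 401 mm² = 4.010e-04 m²
R₁ = ρL/A = (2.55×10^-8)(1330)/(4.010e-04) = 0.08458 Ω
R₂ = (1.65×10^-8)(1300)/(4.010e-04) = 0.05349 Ω
R = R₁ + R₂ = 0.138 Ω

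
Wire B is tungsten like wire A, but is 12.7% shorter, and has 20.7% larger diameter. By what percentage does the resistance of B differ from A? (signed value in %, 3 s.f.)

R ∝ L/d², so R_B/R_A = (1 − 12.7/100) × (1 + 20.7/100)⁻²
= 0.873 × 0.6864 = 0.5992
(R_B − R_A)/R_A = 0.5992 − 1 = -40.1%

-40.1%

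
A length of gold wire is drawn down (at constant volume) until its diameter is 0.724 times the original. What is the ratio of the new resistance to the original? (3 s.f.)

Volume constant ⇒ L' = L/r² with r = 0.724. R' = ρL'/A' = ρ(L/r²)/(πr²d₀²/4) = R/r⁴.
Factor = 3.64

3.64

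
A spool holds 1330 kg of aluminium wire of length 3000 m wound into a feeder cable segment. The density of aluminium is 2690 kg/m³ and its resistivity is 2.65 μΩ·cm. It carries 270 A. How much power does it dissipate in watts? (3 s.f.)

ρ = 2.65 μΩ·cm = 2.65×10^-8 Ω·m
A = m/(density·L) = 1330/(2690×3000) = 1.6481e-04 m²
R = ρL/A = (2.65×10^-8)(3000)/(1.6481e-04) = 0.4824 Ω
P = I²R = (270)² × 0.4824 = 35200 W

35200 W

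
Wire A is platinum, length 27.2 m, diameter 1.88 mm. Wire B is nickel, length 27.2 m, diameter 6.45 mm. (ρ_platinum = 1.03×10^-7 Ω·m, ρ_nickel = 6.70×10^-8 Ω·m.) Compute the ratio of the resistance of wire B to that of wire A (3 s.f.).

0.0553

R ∝ ρL/d², so R_B/R_A = (ρ_B/ρ_A) × (d_A/d_B)²
= (6.70×10^-8/1.03×10^-7) × (1.88/6.45)² = 0.0553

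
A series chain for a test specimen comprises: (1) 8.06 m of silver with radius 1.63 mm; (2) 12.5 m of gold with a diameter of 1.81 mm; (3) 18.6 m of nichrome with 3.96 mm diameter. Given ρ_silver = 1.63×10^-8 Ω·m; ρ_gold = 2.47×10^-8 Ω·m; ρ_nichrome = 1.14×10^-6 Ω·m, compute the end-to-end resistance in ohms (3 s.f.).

1.86 Ω

Seg 1: A = πr² = π(1.6300e-03 m)² = 8.347e-06 m²
R_1 = (1.63×10^-8)(8.06)/(8.347e-06) = 0.01574 Ω
Seg 2: A = π(d/2)² = π(9.0500e-04 m)² = 2.573e-06 m²
R_2 = (2.47×10^-8)(12.5)/(2.573e-06) = 0.12 Ω
Seg 3: A = π(d/2)² = π(1.9800e-03 m)² = 1.232e-05 m²
R_3 = (1.14×10^-6)(18.6)/(1.232e-05) = 1.722 Ω
R_total = R_1 + R_2 + R_3 = 1.86 Ω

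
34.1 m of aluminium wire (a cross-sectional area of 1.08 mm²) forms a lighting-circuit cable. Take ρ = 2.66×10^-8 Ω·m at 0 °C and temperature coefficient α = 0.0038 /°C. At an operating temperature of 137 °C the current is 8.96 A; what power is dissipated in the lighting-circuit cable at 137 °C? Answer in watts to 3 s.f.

103 W

A = 1.08 mm² = 1.080e-06 m²
R₍0₎ = ρL/A = (2.66×10^-8)(34.1)/(1.080e-06) = 0.8399 Ω
R₍137₎ = R₍0₎(1 + αΔT) = 0.8399 × (1 + 0.0038×137) = 1.277 Ω
P = I²R = (8.96)² × 1.277 = 103 W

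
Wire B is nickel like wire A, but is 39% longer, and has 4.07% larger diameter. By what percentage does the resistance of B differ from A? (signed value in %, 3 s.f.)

R ∝ L/d², so R_B/R_A = (1 + 39/100) × (1 + 4.07/100)⁻²
= 1.39 × 0.9233 = 1.283
(R_B − R_A)/R_A = 1.283 − 1 = 28.3%

28.3%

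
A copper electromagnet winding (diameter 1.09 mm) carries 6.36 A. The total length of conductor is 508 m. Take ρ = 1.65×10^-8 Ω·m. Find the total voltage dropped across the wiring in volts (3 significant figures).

57.1 V

A = π(d/2)² = π(5.4500e-04 m)² = 9.331e-07 m²
R = ρL/A = (1.65×10^-8)(508)/(9.331e-07) = 8.983 Ω
V = IR = 6.36 × 8.983 = 57.1 V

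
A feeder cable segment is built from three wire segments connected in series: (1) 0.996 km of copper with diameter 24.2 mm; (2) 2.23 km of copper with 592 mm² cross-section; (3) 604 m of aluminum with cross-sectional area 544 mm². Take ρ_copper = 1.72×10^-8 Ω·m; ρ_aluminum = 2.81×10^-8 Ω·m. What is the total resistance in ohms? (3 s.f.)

Seg 1: A = π(d/2)² = π(1.2100e-02 m)² = 4.600e-04 m²
R_1 = (1.72×10^-8)(996)/(4.600e-04) = 0.03724 Ω
Seg 2: A = 592 mm² = 5.920e-04 m²
R_2 = (1.72×10^-8)(2230)/(5.920e-04) = 0.06479 Ω
Seg 3: A = 544 mm² = 5.440e-04 m²
R_3 = (2.81×10^-8)(604)/(5.440e-04) = 0.0312 Ω
R_total = R_1 + R_2 + R_3 = 0.133 Ω

0.133 Ω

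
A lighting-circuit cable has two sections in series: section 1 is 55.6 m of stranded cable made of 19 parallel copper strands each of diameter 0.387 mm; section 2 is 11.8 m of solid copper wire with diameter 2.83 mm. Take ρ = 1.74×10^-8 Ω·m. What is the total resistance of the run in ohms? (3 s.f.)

Section 1: A_strand = π(1.9350e-04)² = 1.176e-07 m²; R₁ = ρL/(N·A_s) = (1.74×10^-8)(55.6)/(19×1.176e-07) = 0.4329 Ω
Section 2: A = π(d/2)² = π(1.4150e-03 m)² = 6.290e-06 m²
R₂ = (1.74×10^-8)(11.8)/(6.290e-06) = 0.03264 Ω
R = R₁ + R₂ = 0.466 Ω

0.466 Ω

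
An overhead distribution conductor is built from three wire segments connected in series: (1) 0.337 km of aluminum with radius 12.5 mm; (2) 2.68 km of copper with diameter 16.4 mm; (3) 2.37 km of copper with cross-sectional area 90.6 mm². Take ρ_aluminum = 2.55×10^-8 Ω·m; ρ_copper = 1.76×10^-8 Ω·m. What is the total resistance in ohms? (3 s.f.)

Seg 1: A = πr² = π(1.2500e-02 m)² = 4.909e-04 m²
R_1 = (2.55×10^-8)(337)/(4.909e-04) = 0.01751 Ω
Seg 2: A = π(d/2)² = π(8.2000e-03 m)² = 2.112e-04 m²
R_2 = (1.76×10^-8)(2680)/(2.112e-04) = 0.2233 Ω
Seg 3: A = 90.6 mm² = 9.060e-05 m²
R_3 = (1.76×10^-8)(2370)/(9.060e-05) = 0.4604 Ω
R_total = R_1 + R_2 + R_3 = 0.701 Ω

0.701 Ω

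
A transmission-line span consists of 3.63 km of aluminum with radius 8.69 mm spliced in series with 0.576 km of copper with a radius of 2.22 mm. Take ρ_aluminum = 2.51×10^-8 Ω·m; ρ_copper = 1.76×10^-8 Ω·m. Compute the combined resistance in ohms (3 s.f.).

1.04 Ω

Segment 1: A = πr² = π(8.6900e-03 m)² = 2.372e-04 m²
R₁ = ρL/A = (2.51×10^-8)(3630)/(2.372e-04) = 0.3841 Ω
Segment 2: A = πr² = π(2.2200e-03 m)² = 1.548e-05 m²
R₂ = (1.76×10^-8)(576)/(1.548e-05) = 0.6548 Ω
R = R₁ + R₂ = 1.04 Ω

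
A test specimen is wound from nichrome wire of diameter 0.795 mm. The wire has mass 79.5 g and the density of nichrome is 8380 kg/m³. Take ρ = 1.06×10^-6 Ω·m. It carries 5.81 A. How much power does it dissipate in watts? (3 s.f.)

1380 W

A = π(d/2)² = π(3.9750e-04 m)² = 4.9639e-07 m²
L = m/(density·A) = 0.0795/(8380×4.9639e-07) = 19.11 m
R = ρL/A = (1.06×10^-6)(19.11)/(4.9639e-07) = 40.81 Ω
P = I²R = (5.81)² × 40.81 = 1380 W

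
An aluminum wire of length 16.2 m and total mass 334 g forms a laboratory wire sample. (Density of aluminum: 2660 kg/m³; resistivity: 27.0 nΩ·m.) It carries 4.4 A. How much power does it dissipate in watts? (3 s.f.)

ρ = 27.0 nΩ·m = 2.70×10^-8 Ω·m
A = m/(density·L) = 0.334/(2660×16.2) = 7.7509e-06 m²
R = ρL/A = (2.70×10^-8)(16.2)/(7.7509e-06) = 0.05643 Ω
P = I²R = (4.4)² × 0.05643 = 1.09 W

1.09 W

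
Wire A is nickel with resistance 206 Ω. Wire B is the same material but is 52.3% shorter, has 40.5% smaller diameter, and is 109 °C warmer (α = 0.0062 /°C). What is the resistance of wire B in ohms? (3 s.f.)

R ∝ ρL/d² with ρ ∝ (1+αΔT), so R_B/R_A = (1 − 52.3/100) × (1 − 40.5/100)⁻² × (1 + 0.0062×109)
= 0.477 × 2.825 × 1.676 = 2.258
R_B = 2.258 × 206 = 465 Ω

465 Ω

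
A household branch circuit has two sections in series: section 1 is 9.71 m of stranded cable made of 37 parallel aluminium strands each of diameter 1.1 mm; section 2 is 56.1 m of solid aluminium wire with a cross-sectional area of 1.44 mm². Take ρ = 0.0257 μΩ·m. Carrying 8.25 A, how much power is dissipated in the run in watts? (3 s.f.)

ρ = 0.0257 μΩ·m = 2.57×10^-8 Ω·m
Section 1: A_strand = π(5.5000e-04)² = 9.503e-07 m²; R₁ = ρL/(N·A_s) = (2.57×10^-8)(9.71)/(37×9.503e-07) = 0.007097 Ω
Section 2: A = 1.44 mm² = 1.440e-06 m²
R₂ = (2.57×10^-8)(56.1)/(1.440e-06) = 1.001 Ω
R = R₁ + R₂ = 1.008 Ω
P = I²R = (8.25)² × 1.008 = 68.6 W

68.6 W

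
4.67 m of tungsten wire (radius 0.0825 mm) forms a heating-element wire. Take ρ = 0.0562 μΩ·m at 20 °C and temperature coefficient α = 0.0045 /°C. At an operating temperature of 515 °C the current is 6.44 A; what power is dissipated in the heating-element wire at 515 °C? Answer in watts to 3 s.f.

1640 W

ρ = 0.0562 μΩ·m = 5.62×10^-8 Ω·m
A = πr² = π(8.2500e-05 m)² = 2.138e-08 m²
R₍20₎ = ρL/A = (5.62×10^-8)(4.67)/(2.138e-08) = 12.27 Ω
R₍515₎ = R₍20₎(1 + αΔT) = 12.27 × (1 + 0.0045×495) = 39.62 Ω
P = I²R = (6.44)² × 39.62 = 1640 W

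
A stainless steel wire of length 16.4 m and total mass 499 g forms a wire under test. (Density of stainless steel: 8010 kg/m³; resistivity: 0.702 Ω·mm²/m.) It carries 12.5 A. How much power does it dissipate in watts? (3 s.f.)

474 W

ρ = 0.702 Ω·mm²/m = 7.02×10^-7 Ω·m
A = m/(density·L) = 0.499/(8010×16.4) = 3.7986e-06 m²
R = ρL/A = (7.02×10^-7)(16.4)/(3.7986e-06) = 3.031 Ω
P = I²R = (12.5)² × 3.031 = 474 W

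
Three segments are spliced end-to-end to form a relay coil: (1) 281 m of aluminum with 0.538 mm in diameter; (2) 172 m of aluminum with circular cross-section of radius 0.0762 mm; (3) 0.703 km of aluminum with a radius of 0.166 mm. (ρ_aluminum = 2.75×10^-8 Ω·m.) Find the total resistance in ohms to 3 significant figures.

517 Ω

Seg 1: A = π(d/2)² = π(2.6900e-04 m)² = 2.273e-07 m²
R_1 = (2.75×10^-8)(281)/(2.273e-07) = 33.99 Ω
Seg 2: A = πr² = π(7.6200e-05 m)² = 1.824e-08 m²
R_2 = (2.75×10^-8)(172)/(1.824e-08) = 259.3 Ω
Seg 3: A = πr² = π(1.6600e-04 m)² = 8.657e-08 m²
R_3 = (2.75×10^-8)(703)/(8.657e-08) = 223.3 Ω
R_total = R_1 + R_2 + R_3 = 517 Ω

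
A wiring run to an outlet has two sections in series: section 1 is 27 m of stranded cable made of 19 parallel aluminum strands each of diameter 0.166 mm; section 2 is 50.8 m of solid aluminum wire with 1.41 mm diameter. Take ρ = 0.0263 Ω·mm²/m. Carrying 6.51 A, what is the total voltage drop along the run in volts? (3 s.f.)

ρ = 0.0263 Ω·mm²/m = 2.63×10^-8 Ω·m
Section 1: A_strand = π(8.3000e-05)² = 2.164e-08 m²; R₁ = ρL/(N·A_s) = (2.63×10^-8)(27)/(19×2.164e-08) = 1.727 Ω
Section 2: A = π(d/2)² = π(7.0500e-04 m)² = 1.561e-06 m²
R₂ = (2.63×10^-8)(50.8)/(1.561e-06) = 0.8556 Ω
R = R₁ + R₂ = 2.583 Ω
V = IR = 6.51 × 2.583 = 16.8 V

16.8 V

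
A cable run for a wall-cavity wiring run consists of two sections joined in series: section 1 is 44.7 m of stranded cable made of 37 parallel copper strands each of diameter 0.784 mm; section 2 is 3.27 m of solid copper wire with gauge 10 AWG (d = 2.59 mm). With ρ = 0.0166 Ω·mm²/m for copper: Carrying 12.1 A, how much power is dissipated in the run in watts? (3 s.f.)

ρ = 0.0166 Ω·mm²/m = 1.66×10^-8 Ω·m
Section 1: A_strand = π(3.9200e-04)² = 4.827e-07 m²; R₁ = ρL/(N·A_s) = (1.66×10^-8)(44.7)/(37×4.827e-07) = 0.04154 Ω
Section 2: A = π(2.59/2 mm)² = π(1.2950e-03 m)² = 5.269e-06 m²
R₂ = (1.66×10^-8)(3.27)/(5.269e-06) = 0.0103 Ω
R = R₁ + R₂ = 0.05185 Ω
P = I²R = (12.1)² × 0.05185 = 7.59 W

7.59 W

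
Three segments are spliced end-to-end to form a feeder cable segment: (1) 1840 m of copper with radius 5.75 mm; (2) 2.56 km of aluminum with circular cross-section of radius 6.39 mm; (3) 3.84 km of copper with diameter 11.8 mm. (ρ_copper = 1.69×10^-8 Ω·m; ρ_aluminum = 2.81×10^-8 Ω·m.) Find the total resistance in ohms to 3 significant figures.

1.45 Ω

Seg 1: A = πr² = π(5.7500e-03 m)² = 1.039e-04 m²
R_1 = (1.69×10^-8)(1840)/(1.039e-04) = 0.2994 Ω
Seg 2: A = πr² = π(6.3900e-03 m)² = 1.283e-04 m²
R_2 = (2.81×10^-8)(2560)/(1.283e-04) = 0.5608 Ω
Seg 3: A = π(d/2)² = π(5.9000e-03 m)² = 1.094e-04 m²
R_3 = (1.69×10^-8)(3840)/(1.094e-04) = 0.5934 Ω
R_total = R_1 + R_2 + R_3 = 1.45 Ω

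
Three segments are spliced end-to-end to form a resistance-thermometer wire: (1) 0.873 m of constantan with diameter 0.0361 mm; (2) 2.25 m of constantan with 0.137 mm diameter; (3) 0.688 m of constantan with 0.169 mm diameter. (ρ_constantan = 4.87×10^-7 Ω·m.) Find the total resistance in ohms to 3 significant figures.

Seg 1: A = π(d/2)² = π(1.8050e-05 m)² = 1.024e-09 m²
R_1 = (4.87×10^-7)(0.873)/(1.024e-09) = 415.4 Ω
Seg 2: A = π(d/2)² = π(6.8500e-05 m)² = 1.474e-08 m²
R_2 = (4.87×10^-7)(2.25)/(1.474e-08) = 74.33 Ω
Seg 3: A = π(d/2)² = π(8.4500e-05 m)² = 2.243e-08 m²
R_3 = (4.87×10^-7)(0.688)/(2.243e-08) = 14.94 Ω
R_total = R_1 + R_2 + R_3 = 505 Ω

505 Ω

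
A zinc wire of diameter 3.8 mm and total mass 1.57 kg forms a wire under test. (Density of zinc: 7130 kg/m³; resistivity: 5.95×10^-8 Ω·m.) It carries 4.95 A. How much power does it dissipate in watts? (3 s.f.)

A = π(d/2)² = π(1.9000e-03 m)² = 1.1341e-05 m²
L = m/(density·A) = 1.57/(7130×1.1341e-05) = 19.42 m
R = ρL/A = (5.95×10^-8)(19.42)/(1.1341e-05) = 0.1019 Ω
P = I²R = (4.95)² × 0.1019 = 2.50 W

2.50 W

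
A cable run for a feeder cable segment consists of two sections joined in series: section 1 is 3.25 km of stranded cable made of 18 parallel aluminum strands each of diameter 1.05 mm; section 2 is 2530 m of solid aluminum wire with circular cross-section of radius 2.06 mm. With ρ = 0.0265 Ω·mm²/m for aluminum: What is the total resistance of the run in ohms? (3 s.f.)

10.6 Ω

ρ = 0.0265 Ω·mm²/m = 2.65×10^-8 Ω·m
Section 1: A_strand = π(5.2500e-04)² = 8.659e-07 m²; R₁ = ρL/(N·A_s) = (2.65×10^-8)(3250)/(18×8.659e-07) = 5.526 Ω
Section 2: A = πr² = π(2.0600e-03 m)² = 1.333e-05 m²
R₂ = (2.65×10^-8)(2530)/(1.333e-05) = 5.029 Ω
R = R₁ + R₂ = 10.6 Ω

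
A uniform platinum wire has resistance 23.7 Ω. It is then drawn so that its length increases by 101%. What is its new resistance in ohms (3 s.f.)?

95.8 Ω

k = 1 + 101/100 = 2.01; volume constant ⇒ A' = A/k, so R' = k²R.
R' = 4.04 × 23.7 = 95.8 Ω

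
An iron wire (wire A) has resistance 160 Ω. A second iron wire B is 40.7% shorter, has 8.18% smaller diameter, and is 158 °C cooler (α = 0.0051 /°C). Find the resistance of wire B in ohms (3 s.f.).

21.9 Ω

R ∝ ρL/d² with ρ ∝ (1+αΔT), so R_B/R_A = (1 − 40.7/100) × (1 − 8.18/100)⁻² × (1 − 0.0051×158)
= 0.593 × 1.186 × 0.1942 = 0.1366
R_B = 0.1366 × 160 = 21.9 Ω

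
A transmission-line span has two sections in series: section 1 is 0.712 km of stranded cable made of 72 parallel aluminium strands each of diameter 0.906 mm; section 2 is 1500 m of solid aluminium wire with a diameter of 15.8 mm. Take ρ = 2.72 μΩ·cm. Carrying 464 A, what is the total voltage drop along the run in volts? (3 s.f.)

ρ = 2.72 μΩ·cm = 2.72×10^-8 Ω·m
Section 1: A_strand = π(4.5300e-04)² = 6.447e-07 m²; R₁ = ρL/(N·A_s) = (2.72×10^-8)(712)/(72×6.447e-07) = 0.4172 Ω
Section 2: A = π(d/2)² = π(7.9000e-03 m)² = 1.961e-04 m²
R₂ = (2.72×10^-8)(1500)/(1.961e-04) = 0.2081 Ω
R = R₁ + R₂ = 0.6253 Ω
V = IR = 464 × 0.6253 = 290 V

290 V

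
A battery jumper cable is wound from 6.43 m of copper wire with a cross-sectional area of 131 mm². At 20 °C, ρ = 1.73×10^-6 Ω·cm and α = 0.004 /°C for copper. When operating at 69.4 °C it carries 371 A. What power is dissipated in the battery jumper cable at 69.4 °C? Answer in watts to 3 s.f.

140 W

ρ = 1.73×10^-6 Ω·cm = 1.73×10^-8 Ω·m
A = 131 mm² = 1.310e-04 m²
R₍20₎ = ρL/A = (1.73×10^-8)(6.43)/(1.310e-04) = 8.492×10^-4 Ω
R₍69.4₎ = R₍20₎(1 + αΔT) = 8.492×10^-4 × (1 + 0.004×49.4) = 0.001017 Ω
P = I²R = (371)² × 0.001017 = 140 W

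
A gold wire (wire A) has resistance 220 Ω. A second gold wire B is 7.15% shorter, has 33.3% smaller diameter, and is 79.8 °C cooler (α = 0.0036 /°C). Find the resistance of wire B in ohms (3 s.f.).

R ∝ ρL/d² with ρ ∝ (1+αΔT), so R_B/R_A = (1 − 7.15/100) × (1 − 33.3/100)⁻² × (1 − 0.0036×79.8)
= 0.9285 × 2.248 × 0.7127 = 1.488
R_B = 1.488 × 220 = 327 Ω

327 Ω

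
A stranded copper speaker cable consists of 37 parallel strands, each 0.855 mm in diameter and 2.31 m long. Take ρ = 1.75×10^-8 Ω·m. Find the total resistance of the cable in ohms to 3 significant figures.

0.00190 Ω

A_strand = π(4.2750e-04 m)² = 5.741e-07 m²
R_strand = ρL/A = (1.75×10^-8)(2.31)/(5.741e-07) = 0.07041 Ω
R_total = R_strand/N = 0.07041/37 = 0.00190 Ω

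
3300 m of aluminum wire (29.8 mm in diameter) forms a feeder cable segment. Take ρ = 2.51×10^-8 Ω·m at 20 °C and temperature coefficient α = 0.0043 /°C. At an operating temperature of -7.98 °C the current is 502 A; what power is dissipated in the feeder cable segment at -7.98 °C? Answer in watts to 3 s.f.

A = π(d/2)² = π(1.4900e-02 m)² = 6.975e-04 m²
R₍20₎ = ρL/A = (2.51×10^-8)(3300)/(6.975e-04) = 0.1188 Ω
R₍-7.98₎ = R₍20₎(1 + αΔT) = 0.1188 × (1 + 0.0043×-28) = 0.1045 Ω
P = I²R = (502)² × 0.1045 = 26300 W

26300 W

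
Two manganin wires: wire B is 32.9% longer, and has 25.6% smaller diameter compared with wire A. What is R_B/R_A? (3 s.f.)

R ∝ L/d², so R_B/R_A = (1 + 32.9/100) × (1 − 25.6/100)⁻²
= 1.329 × 1.807 = 2.40

2.40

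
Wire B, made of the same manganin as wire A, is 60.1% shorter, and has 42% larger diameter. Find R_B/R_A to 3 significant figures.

0.198

R ∝ L/d², so R_B/R_A = (1 − 60.1/100) × (1 + 42/100)⁻²
= 0.399 × 0.4959 = 0.198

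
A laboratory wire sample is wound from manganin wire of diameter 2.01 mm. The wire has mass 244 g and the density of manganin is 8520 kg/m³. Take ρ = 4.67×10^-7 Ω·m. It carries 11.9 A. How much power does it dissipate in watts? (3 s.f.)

A = π(d/2)² = π(1.0050e-03 m)² = 3.1731e-06 m²
L = m/(density·A) = 0.244/(8520×3.1731e-06) = 9.025 m
R = ρL/A = (4.67×10^-7)(9.025)/(3.1731e-06) = 1.328 Ω
P = I²R = (11.9)² × 1.328 = 188 W

188 W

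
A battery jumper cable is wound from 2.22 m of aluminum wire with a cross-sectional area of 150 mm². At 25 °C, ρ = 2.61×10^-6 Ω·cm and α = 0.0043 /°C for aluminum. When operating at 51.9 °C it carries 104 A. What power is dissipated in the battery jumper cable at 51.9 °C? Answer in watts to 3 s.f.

ρ = 2.61×10^-6 Ω·cm = 2.61×10^-8 Ω·m
A = 150 mm² = 1.500e-04 m²
R₍25₎ = ρL/A = (2.61×10^-8)(2.22)/(1.500e-04) = 3.863×10^-4 Ω
R₍51.9₎ = R₍25₎(1 + αΔT) = 3.863×10^-4 × (1 + 0.0043×26.9) = 4.310×10^-4 Ω
P = I²R = (104)² × 4.310×10^-4 = 4.66 W

4.66 W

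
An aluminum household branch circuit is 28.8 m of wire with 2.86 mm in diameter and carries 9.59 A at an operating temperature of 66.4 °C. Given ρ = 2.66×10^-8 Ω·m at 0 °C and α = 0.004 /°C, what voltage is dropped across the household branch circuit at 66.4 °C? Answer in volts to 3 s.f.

1.45 V

A = π(d/2)² = π(1.4300e-03 m)² = 6.424e-06 m²
R₍0₎ = ρL/A = (2.66×10^-8)(28.8)/(6.424e-06) = 0.1192 Ω
R₍66.4₎ = R₍0₎(1 + αΔT) = 0.1192 × (1 + 0.004×66.4) = 0.1509 Ω
V = IR = 9.59 × 0.1509 = 1.45 V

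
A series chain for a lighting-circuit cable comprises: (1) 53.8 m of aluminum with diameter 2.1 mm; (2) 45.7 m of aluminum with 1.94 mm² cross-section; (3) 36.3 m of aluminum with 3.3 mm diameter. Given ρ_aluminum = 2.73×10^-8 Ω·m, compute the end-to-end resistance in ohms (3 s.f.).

1.18 Ω

Seg 1: A = π(d/2)² = π(1.0500e-03 m)² = 3.464e-06 m²
R_1 = (2.73×10^-8)(53.8)/(3.464e-06) = 0.424 Ω
Seg 2: A = 1.94 mm² = 1.940e-06 m²
R_2 = (2.73×10^-8)(45.7)/(1.940e-06) = 0.6431 Ω
Seg 3: A = π(d/2)² = π(1.6500e-03 m)² = 8.553e-06 m²
R_3 = (2.73×10^-8)(36.3)/(8.553e-06) = 0.1159 Ω
R_total = R_1 + R_2 + R_3 = 1.18 Ω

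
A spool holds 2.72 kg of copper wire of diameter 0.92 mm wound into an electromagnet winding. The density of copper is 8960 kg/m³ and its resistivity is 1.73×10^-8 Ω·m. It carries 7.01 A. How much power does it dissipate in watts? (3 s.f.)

584 W

A = π(d/2)² = π(4.6000e-04 m)² = 6.6476e-07 m²
L = m/(density·A) = 2.72/(8960×6.6476e-07) = 456.7 m
R = ρL/A = (1.73×10^-8)(456.7)/(6.6476e-07) = 11.88 Ω
P = I²R = (7.01)² × 11.88 = 584 W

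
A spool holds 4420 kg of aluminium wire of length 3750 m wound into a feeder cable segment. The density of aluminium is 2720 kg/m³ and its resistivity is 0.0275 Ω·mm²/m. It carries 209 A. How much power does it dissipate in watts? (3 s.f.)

10400 W

ρ = 0.0275 Ω·mm²/m = 2.75×10^-8 Ω·m
A = m/(density·L) = 4420/(2720×3750) = 4.3333e-04 m²
R = ρL/A = (2.75×10^-8)(3750)/(4.3333e-04) = 0.238 Ω
P = I²R = (209)² × 0.238 = 10400 W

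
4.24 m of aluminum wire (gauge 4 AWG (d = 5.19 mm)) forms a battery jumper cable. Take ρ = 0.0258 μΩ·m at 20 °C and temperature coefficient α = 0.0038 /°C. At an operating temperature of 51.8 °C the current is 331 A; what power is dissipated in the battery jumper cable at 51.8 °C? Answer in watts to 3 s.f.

635 W

ρ = 0.0258 μΩ·m = 2.58×10^-8 Ω·m
A = π(5.19/2 mm)² = π(2.5950e-03 m)² = 2.116e-05 m²
R₍20₎ = ρL/A = (2.58×10^-8)(4.24)/(2.116e-05) = 0.005171 Ω
R₍51.8₎ = R₍20₎(1 + αΔT) = 0.005171 × (1 + 0.0038×31.8) = 0.005796 Ω
P = I²R = (331)² × 0.005796 = 635 W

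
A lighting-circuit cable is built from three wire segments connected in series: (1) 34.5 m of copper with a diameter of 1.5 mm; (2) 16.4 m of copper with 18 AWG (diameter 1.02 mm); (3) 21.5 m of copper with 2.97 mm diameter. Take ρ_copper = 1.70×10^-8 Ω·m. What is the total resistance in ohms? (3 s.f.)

0.726 Ω

Seg 1: A = π(d/2)² = π(7.5000e-04 m)² = 1.767e-06 m²
R_1 = (1.70×10^-8)(34.5)/(1.767e-06) = 0.3319 Ω
Seg 2: A = π(1.02/2 mm)² = π(5.1000e-04 m)² = 8.171e-07 m²
R_2 = (1.70×10^-8)(16.4)/(8.171e-07) = 0.3412 Ω
Seg 3: A = π(d/2)² = π(1.4850e-03 m)² = 6.928e-06 m²
R_3 = (1.70×10^-8)(21.5)/(6.928e-06) = 0.05276 Ω
R_total = R_1 + R_2 + R_3 = 0.726 Ω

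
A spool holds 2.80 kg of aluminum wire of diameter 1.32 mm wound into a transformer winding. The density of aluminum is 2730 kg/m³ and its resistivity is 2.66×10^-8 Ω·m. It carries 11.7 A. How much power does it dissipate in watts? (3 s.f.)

1990 W

A = π(d/2)² = π(6.6000e-04 m)² = 1.3685e-06 m²
L = m/(density·A) = 2.8/(2730×1.3685e-06) = 749.5 m
R = ρL/A = (2.66×10^-8)(749.5)/(1.3685e-06) = 14.57 Ω
P = I²R = (11.7)² × 14.57 = 1990 W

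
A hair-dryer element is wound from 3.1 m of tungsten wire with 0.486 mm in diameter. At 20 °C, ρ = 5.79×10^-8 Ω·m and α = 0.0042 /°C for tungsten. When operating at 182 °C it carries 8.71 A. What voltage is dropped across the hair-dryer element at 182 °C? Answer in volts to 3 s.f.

A = π(d/2)² = π(2.4300e-04 m)² = 1.855e-07 m²
R₍20₎ = ρL/A = (5.79×10^-8)(3.1)/(1.855e-07) = 0.9676 Ω
R₍182₎ = R₍20₎(1 + αΔT) = 0.9676 × (1 + 0.0042×162) = 1.626 Ω
V = IR = 8.71 × 1.626 = 14.2 V

14.2 V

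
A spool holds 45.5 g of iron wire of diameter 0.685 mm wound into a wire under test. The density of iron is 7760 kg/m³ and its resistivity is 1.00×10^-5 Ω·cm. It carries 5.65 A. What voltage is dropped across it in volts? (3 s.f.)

24.4 V

ρ = 1.00×10^-5 Ω·cm = 1.00×10^-7 Ω·m
A = π(d/2)² = π(3.4250e-04 m)² = 3.6853e-07 m²
L = m/(density·A) = 0.0455/(7760×3.6853e-07) = 15.91 m
R = ρL/A = (1.00×10^-7)(15.91)/(3.6853e-07) = 4.317 Ω
V = IR = 5.65 × 4.317 = 24.4 V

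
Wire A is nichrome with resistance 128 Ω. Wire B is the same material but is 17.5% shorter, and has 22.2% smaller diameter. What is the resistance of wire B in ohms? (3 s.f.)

R ∝ L/d², so R_B/R_A = (1 − 17.5/100) × (1 − 22.2/100)⁻²
= 0.825 × 1.652 = 1.363
R_B = 1.363 × 128 = 174 Ω

174 Ω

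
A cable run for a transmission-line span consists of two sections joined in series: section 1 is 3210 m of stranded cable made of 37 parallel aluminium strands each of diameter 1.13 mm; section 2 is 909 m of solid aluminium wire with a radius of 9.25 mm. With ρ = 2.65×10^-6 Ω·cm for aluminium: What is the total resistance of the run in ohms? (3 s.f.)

ρ = 2.65×10^-6 Ω·cm = 2.65×10^-8 Ω·m
Section 1: A_strand = π(5.6500e-04)² = 1.003e-06 m²; R₁ = ρL/(N·A_s) = (2.65×10^-8)(3210)/(37×1.003e-06) = 2.292 Ω
Section 2: A = πr² = π(9.2500e-03 m)² = 2.688e-04 m²
R₂ = (2.65×10^-8)(909)/(2.688e-04) = 0.08961 Ω
R = R₁ + R₂ = 2.38 Ω

2.38 Ω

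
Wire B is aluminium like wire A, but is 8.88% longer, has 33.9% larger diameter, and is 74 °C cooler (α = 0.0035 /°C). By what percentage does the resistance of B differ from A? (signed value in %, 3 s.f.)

R ∝ ρL/d² with ρ ∝ (1+αΔT), so R_B/R_A = (1 + 8.88/100) × (1 + 33.9/100)⁻² × (1 − 0.0035×74)
= 1.089 × 0.5577 × 0.741 = 0.45
(R_B − R_A)/R_A = 0.45 − 1 = -55.0%

-55.0%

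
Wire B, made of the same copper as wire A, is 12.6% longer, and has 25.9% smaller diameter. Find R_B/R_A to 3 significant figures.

R ∝ L/d², so R_B/R_A = (1 + 12.6/100) × (1 − 25.9/100)⁻²
= 1.126 × 1.821 = 2.05

2.05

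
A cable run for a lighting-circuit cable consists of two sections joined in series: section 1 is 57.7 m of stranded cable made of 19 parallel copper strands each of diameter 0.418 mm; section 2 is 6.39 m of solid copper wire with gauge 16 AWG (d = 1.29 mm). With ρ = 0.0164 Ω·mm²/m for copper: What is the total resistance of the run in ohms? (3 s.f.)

0.443 Ω

ρ = 0.0164 Ω·mm²/m = 1.64×10^-8 Ω·m
Section 1: A_strand = π(2.0900e-04)² = 1.372e-07 m²; R₁ = ρL/(N·A_s) = (1.64×10^-8)(57.7)/(19×1.372e-07) = 0.3629 Ω
Section 2: A = π(1.29/2 mm)² = π(6.4500e-04 m)² = 1.307e-06 m²
R₂ = (1.64×10^-8)(6.39)/(1.307e-06) = 0.08018 Ω
R = R₁ + R₂ = 0.443 Ω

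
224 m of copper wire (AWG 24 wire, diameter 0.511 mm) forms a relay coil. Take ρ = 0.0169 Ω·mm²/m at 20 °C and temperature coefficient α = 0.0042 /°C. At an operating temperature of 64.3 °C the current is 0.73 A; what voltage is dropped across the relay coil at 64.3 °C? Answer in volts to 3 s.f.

16.0 V

ρ = 0.0169 Ω·mm²/m = 1.69×10^-8 Ω·m
A = π(0.511/2 mm)² = π(2.5550e-04 m)² = 2.051e-07 m²
R₍20₎ = ρL/A = (1.69×10^-8)(224)/(2.051e-07) = 18.46 Ω
R₍64.3₎ = R₍20₎(1 + αΔT) = 18.46 × (1 + 0.0042×44.3) = 21.89 Ω
V = IR = 0.73 × 21.89 = 16.0 V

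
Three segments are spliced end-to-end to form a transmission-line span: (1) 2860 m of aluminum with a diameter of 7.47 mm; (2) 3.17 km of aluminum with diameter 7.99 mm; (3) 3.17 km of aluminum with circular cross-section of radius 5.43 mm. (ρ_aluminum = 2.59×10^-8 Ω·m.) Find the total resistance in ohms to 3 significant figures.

Seg 1: A = π(d/2)² = π(3.7350e-03 m)² = 4.383e-05 m²
R_1 = (2.59×10^-8)(2860)/(4.383e-05) = 1.69 Ω
Seg 2: A = π(d/2)² = π(3.9950e-03 m)² = 5.014e-05 m²
R_2 = (2.59×10^-8)(3170)/(5.014e-05) = 1.637 Ω
Seg 3: A = πr² = π(5.4300e-03 m)² = 9.263e-05 m²
R_3 = (2.59×10^-8)(3170)/(9.263e-05) = 0.8864 Ω
R_total = R_1 + R_2 + R_3 = 4.21 Ω

4.21 Ω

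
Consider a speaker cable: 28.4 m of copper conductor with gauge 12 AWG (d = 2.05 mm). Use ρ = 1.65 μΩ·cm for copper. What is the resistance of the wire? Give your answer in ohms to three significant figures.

ρ = 1.65 μΩ·cm = 1.65×10^-8 Ω·m
A = π(2.05/2 mm)² = π(1.0250e-03 m)² = 3.301e-06 m²
R = ρL/A = (1.65×10^-8)(28.4 m)/(3.301e-06 m²) = 0.142 Ω

0.142 Ω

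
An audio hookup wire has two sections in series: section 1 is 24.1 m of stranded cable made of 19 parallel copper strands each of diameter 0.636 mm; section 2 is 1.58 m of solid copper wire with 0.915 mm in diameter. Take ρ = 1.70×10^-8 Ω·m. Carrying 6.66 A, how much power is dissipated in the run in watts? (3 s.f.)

Section 1: A_strand = π(3.1800e-04)² = 3.177e-07 m²; R₁ = ρL/(N·A_s) = (1.70×10^-8)(24.1)/(19×3.177e-07) = 0.06787 Ω
Section 2: A = π(d/2)² = π(4.5750e-04 m)² = 6.576e-07 m²
R₂ = (1.70×10^-8)(1.58)/(6.576e-07) = 0.04085 Ω
R = R₁ + R₂ = 0.1087 Ω
P = I²R = (6.66)² × 0.1087 = 4.82 W

4.82 W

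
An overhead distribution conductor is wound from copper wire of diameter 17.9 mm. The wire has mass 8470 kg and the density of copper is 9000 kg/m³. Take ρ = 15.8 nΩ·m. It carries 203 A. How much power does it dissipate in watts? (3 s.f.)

ρ = 15.8 nΩ·m = 1.58×10^-8 Ω·m
A = π(d/2)² = π(8.9500e-03 m)² = 2.5165e-04 m²
L = m/(density·A) = 8470/(9000×2.5165e-04) = 3740 m
R = ρL/A = (1.58×10^-8)(3740)/(2.5165e-04) = 0.2348 Ω
P = I²R = (203)² × 0.2348 = 9680 W

9680 W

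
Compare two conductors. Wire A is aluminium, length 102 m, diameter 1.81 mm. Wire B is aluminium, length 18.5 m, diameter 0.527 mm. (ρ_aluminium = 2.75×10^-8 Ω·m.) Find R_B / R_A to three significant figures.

R ∝ ρL/d², so R_B/R_A = (L_B/L_A) × (d_A/d_B)²
= (18.5/102) × (1.81/0.527)² = 2.14

2.14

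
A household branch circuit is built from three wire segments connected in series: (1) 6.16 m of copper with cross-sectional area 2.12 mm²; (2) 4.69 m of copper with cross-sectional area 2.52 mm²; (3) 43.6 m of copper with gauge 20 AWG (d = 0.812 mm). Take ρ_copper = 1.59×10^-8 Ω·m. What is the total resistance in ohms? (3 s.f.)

Seg 1: A = 2.12 mm² = 2.120e-06 m²
R_1 = (1.59×10^-8)(6.16)/(2.120e-06) = 0.0462 Ω
Seg 2: A = 2.52 mm² = 2.520e-06 m²
R_2 = (1.59×10^-8)(4.69)/(2.520e-06) = 0.02959 Ω
Seg 3: A = π(0.812/2 mm)² = π(4.0600e-04 m)² = 5.178e-07 m²
R_3 = (1.59×10^-8)(43.6)/(5.178e-07) = 1.339 Ω
R_total = R_1 + R_2 + R_3 = 1.41 Ω

1.41 Ω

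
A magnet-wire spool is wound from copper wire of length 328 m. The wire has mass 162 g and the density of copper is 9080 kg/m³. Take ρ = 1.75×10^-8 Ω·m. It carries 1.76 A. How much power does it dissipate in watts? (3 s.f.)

327 W

A = m/(density·L) = 0.162/(9080×328) = 5.4395e-08 m²
R = ρL/A = (1.75×10^-8)(328)/(5.4395e-08) = 105.5 Ω
P = I²R = (1.76)² × 105.5 = 327 W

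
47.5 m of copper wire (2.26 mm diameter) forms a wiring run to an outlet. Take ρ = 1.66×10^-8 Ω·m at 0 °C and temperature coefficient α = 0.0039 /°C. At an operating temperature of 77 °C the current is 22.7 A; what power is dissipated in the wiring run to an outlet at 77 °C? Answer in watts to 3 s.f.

A = π(d/2)² = π(1.1300e-03 m)² = 4.011e-06 m²
R₍0₎ = ρL/A = (1.66×10^-8)(47.5)/(4.011e-06) = 0.1966 Ω
R₍77₎ = R₍0₎(1 + αΔT) = 0.1966 × (1 + 0.0039×77) = 0.2556 Ω
P = I²R = (22.7)² × 0.2556 = 132 W

132 W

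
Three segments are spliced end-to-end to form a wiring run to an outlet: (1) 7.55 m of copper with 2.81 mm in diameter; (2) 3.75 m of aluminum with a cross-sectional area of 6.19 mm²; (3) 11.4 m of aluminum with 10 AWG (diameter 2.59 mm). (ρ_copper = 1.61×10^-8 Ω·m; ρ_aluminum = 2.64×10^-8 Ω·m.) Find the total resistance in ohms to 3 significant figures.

Seg 1: A = π(d/2)² = π(1.4050e-03 m)² = 6.202e-06 m²
R_1 = (1.61×10^-8)(7.55)/(6.202e-06) = 0.0196 Ω
Seg 2: A = 6.19 mm² = 6.190e-06 m²
R_2 = (2.64×10^-8)(3.75)/(6.190e-06) = 0.01599 Ω
Seg 3: A = π(2.59/2 mm)² = π(1.2950e-03 m)² = 5.269e-06 m²
R_3 = (2.64×10^-8)(11.4)/(5.269e-06) = 0.05712 Ω
R_total = R_1 + R_2 + R_3 = 0.0927 Ω

0.0927 Ω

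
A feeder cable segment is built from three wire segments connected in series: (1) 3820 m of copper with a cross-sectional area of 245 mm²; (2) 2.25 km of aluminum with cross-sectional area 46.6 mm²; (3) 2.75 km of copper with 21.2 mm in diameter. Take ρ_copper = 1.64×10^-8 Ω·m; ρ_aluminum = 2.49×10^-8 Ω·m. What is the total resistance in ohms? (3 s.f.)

1.59 Ω

Seg 1: A = 245 mm² = 2.450e-04 m²
R_1 = (1.64×10^-8)(3820)/(2.450e-04) = 0.2557 Ω
Seg 2: A = 46.6 mm² = 4.660e-05 m²
R_2 = (2.49×10^-8)(2250)/(4.660e-05) = 1.202 Ω
Seg 3: A = π(d/2)² = π(1.0600e-02 m)² = 3.530e-04 m²
R_3 = (1.64×10^-8)(2750)/(3.530e-04) = 0.1278 Ω
R_total = R_1 + R_2 + R_3 = 1.59 Ω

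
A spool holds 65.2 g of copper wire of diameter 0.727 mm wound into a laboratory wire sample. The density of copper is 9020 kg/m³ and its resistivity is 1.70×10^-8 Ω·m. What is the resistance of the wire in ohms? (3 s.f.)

A = π(d/2)² = π(3.6350e-04 m)² = 4.1511e-07 m²
L = m/(density·A) = 0.0652/(9020×4.1511e-07) = 17.41 m
R = ρL/A = (1.70×10^-8)(17.41)/(4.1511e-07) = 0.713 Ω

0.713 Ω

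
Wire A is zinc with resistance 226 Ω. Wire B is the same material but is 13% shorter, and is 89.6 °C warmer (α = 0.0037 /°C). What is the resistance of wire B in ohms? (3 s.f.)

R ∝ ρL/d² with ρ ∝ (1+αΔT), so R_B/R_A = (1 − 13/100) × (1 + 0.0037×89.6)
= 0.87 × 1.331 = 1.158
R_B = 1.158 × 226 = 262 Ω

262 Ω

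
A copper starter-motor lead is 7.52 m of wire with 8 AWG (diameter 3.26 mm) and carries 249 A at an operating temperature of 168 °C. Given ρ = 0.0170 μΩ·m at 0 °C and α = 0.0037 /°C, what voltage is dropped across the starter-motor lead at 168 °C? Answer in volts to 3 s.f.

6.18 V

ρ = 0.0170 μΩ·m = 1.70×10^-8 Ω·m
A = π(3.26/2 mm)² = π(1.6300e-03 m)² = 8.347e-06 m²
R₍0₎ = ρL/A = (1.70×10^-8)(7.52)/(8.347e-06) = 0.01532 Ω
R₍168₎ = R₍0₎(1 + αΔT) = 0.01532 × (1 + 0.0037×168) = 0.02484 Ω
V = IR = 249 × 0.02484 = 6.18 V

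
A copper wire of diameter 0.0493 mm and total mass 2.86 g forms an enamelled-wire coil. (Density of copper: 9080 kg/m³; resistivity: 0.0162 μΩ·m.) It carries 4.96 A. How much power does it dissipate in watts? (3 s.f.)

34500 W

ρ = 0.0162 μΩ·m = 1.62×10^-8 Ω·m
A = π(d/2)² = π(2.4650e-05 m)² = 1.9089e-09 m²
L = m/(density·A) = 0.00286/(9080×1.9089e-09) = 165 m
R = ρL/A = (1.62×10^-8)(165)/(1.9089e-09) = 1400 Ω
P = I²R = (4.96)² × 1400 = 34500 W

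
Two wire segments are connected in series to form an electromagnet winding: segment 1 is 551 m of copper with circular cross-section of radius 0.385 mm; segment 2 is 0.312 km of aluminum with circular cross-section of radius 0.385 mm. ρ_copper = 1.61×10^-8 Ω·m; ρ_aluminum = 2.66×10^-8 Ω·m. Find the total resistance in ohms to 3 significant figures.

Segment 1: A = πr² = π(3.8500e-04 m)² = 4.657e-07 m²
R₁ = ρL/A = (1.61×10^-8)(551)/(4.657e-07) = 19.05 Ω
R₂ = (2.66×10^-8)(312)/(4.657e-07) = 17.82 Ω
R = R₁ + R₂ = 36.9 Ω

36.9 Ω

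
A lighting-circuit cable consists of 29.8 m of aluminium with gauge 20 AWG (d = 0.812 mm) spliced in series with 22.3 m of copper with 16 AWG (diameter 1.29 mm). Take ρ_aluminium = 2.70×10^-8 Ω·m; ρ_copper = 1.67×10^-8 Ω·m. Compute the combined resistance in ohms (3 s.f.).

Segment 1: A = π(0.812/2 mm)² = π(4.0600e-04 m)² = 5.178e-07 m²
R₁ = ρL/A = (2.70×10^-8)(29.8)/(5.178e-07) = 1.554 Ω
Segment 2: A = π(1.29/2 mm)² = π(6.4500e-04 m)² = 1.307e-06 m²
R₂ = (1.67×10^-8)(22.3)/(1.307e-06) = 0.2849 Ω
R = R₁ + R₂ = 1.84 Ω

1.84 Ω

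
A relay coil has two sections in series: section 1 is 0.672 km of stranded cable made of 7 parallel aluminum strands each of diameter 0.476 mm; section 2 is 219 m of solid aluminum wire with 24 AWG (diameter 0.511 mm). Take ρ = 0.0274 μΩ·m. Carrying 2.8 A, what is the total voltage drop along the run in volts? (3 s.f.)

123 V

ρ = 0.0274 μΩ·m = 2.74×10^-8 Ω·m
Section 1: A_strand = π(2.3800e-04)² = 1.780e-07 m²; R₁ = ρL/(N·A_s) = (2.74×10^-8)(672)/(7×1.780e-07) = 14.78 Ω
Section 2: A = π(0.511/2 mm)² = π(2.5550e-04 m)² = 2.051e-07 m²
R₂ = (2.74×10^-8)(219)/(2.051e-07) = 29.26 Ω
R = R₁ + R₂ = 44.04 Ω
V = IR = 2.8 × 44.04 = 123 V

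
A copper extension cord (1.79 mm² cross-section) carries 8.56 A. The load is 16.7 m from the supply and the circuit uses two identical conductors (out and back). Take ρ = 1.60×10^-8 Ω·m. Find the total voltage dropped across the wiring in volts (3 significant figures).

2.56 V

A = 1.79 mm² = 1.790e-06 m²
Total conductor length (both ways) L = 2 × 16.7 = 33.4 m
R = ρL/A = (1.60×10^-8)(33.4)/(1.790e-06) = 0.2985 Ω
V = IR = 8.56 × 0.2985 = 2.56 V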